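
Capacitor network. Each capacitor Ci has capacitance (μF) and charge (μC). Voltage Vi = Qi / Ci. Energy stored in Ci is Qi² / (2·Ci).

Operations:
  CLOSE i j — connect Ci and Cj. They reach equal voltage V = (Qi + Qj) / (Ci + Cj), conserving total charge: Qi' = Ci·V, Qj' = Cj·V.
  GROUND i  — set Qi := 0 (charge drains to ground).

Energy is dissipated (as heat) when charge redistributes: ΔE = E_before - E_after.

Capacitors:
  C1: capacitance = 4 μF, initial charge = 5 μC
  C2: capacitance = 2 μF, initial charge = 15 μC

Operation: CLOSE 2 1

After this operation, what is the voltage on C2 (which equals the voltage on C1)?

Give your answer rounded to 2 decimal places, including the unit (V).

Initial: C1(4μF, Q=5μC, V=1.25V), C2(2μF, Q=15μC, V=7.50V)
Op 1: CLOSE 2-1: Q_total=20.00, C_total=6.00, V=3.33; Q2=6.67, Q1=13.33; dissipated=26.042

Answer: 3.33 V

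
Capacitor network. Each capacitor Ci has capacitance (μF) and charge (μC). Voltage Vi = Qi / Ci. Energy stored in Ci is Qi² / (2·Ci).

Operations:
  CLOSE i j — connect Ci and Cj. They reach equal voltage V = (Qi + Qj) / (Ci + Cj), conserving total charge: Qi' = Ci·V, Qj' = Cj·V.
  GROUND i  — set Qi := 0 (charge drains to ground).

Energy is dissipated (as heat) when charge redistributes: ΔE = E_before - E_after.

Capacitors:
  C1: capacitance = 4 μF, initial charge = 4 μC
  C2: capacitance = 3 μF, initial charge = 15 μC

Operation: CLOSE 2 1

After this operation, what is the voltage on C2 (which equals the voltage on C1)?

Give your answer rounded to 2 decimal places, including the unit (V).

Initial: C1(4μF, Q=4μC, V=1.00V), C2(3μF, Q=15μC, V=5.00V)
Op 1: CLOSE 2-1: Q_total=19.00, C_total=7.00, V=2.71; Q2=8.14, Q1=10.86; dissipated=13.714

Answer: 2.71 V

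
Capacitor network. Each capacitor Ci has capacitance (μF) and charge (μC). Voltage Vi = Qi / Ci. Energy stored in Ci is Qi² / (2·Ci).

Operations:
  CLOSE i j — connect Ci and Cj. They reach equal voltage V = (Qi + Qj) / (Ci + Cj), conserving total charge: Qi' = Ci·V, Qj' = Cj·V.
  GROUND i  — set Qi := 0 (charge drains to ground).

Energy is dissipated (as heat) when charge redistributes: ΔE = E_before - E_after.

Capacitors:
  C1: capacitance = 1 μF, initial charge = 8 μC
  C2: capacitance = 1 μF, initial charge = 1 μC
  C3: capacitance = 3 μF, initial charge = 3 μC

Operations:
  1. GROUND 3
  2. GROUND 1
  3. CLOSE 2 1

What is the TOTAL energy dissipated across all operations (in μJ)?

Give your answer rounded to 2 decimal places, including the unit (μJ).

Initial: C1(1μF, Q=8μC, V=8.00V), C2(1μF, Q=1μC, V=1.00V), C3(3μF, Q=3μC, V=1.00V)
Op 1: GROUND 3: Q3=0; energy lost=1.500
Op 2: GROUND 1: Q1=0; energy lost=32.000
Op 3: CLOSE 2-1: Q_total=1.00, C_total=2.00, V=0.50; Q2=0.50, Q1=0.50; dissipated=0.250
Total dissipated: 33.750 μJ

Answer: 33.75 μJ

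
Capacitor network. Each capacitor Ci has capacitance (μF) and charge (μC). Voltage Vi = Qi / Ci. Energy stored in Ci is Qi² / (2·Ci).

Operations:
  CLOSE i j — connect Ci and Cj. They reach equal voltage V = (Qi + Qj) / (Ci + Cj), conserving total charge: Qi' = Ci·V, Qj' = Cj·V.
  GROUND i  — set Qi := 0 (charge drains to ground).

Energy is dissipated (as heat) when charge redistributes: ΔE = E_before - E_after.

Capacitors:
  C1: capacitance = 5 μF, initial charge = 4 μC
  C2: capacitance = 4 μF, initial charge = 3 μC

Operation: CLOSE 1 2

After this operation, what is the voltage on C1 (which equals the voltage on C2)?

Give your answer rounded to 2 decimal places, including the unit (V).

Answer: 0.78 V

Derivation:
Initial: C1(5μF, Q=4μC, V=0.80V), C2(4μF, Q=3μC, V=0.75V)
Op 1: CLOSE 1-2: Q_total=7.00, C_total=9.00, V=0.78; Q1=3.89, Q2=3.11; dissipated=0.003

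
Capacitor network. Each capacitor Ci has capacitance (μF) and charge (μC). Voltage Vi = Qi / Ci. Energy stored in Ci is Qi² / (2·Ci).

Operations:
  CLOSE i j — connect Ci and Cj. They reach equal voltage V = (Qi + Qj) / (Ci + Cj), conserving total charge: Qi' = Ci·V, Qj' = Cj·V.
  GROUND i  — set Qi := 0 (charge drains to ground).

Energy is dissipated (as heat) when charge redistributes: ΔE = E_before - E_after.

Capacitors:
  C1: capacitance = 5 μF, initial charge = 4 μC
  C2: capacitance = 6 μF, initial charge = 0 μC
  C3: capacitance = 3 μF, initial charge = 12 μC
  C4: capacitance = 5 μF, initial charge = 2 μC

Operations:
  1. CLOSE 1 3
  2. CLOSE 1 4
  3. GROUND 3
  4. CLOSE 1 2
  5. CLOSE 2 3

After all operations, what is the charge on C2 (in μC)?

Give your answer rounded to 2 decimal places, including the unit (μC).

Initial: C1(5μF, Q=4μC, V=0.80V), C2(6μF, Q=0μC, V=0.00V), C3(3μF, Q=12μC, V=4.00V), C4(5μF, Q=2μC, V=0.40V)
Op 1: CLOSE 1-3: Q_total=16.00, C_total=8.00, V=2.00; Q1=10.00, Q3=6.00; dissipated=9.600
Op 2: CLOSE 1-4: Q_total=12.00, C_total=10.00, V=1.20; Q1=6.00, Q4=6.00; dissipated=3.200
Op 3: GROUND 3: Q3=0; energy lost=6.000
Op 4: CLOSE 1-2: Q_total=6.00, C_total=11.00, V=0.55; Q1=2.73, Q2=3.27; dissipated=1.964
Op 5: CLOSE 2-3: Q_total=3.27, C_total=9.00, V=0.36; Q2=2.18, Q3=1.09; dissipated=0.298
Final charges: Q1=2.73, Q2=2.18, Q3=1.09, Q4=6.00

Answer: 2.18 μC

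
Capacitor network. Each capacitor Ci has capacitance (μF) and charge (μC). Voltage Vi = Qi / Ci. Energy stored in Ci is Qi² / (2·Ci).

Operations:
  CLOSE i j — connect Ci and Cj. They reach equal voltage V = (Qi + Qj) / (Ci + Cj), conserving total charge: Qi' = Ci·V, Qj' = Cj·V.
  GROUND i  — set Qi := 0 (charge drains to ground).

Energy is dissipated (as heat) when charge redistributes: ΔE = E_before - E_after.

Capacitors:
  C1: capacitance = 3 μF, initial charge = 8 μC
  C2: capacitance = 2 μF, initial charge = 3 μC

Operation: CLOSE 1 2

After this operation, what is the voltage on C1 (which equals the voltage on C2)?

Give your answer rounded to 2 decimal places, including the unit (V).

Initial: C1(3μF, Q=8μC, V=2.67V), C2(2μF, Q=3μC, V=1.50V)
Op 1: CLOSE 1-2: Q_total=11.00, C_total=5.00, V=2.20; Q1=6.60, Q2=4.40; dissipated=0.817

Answer: 2.20 V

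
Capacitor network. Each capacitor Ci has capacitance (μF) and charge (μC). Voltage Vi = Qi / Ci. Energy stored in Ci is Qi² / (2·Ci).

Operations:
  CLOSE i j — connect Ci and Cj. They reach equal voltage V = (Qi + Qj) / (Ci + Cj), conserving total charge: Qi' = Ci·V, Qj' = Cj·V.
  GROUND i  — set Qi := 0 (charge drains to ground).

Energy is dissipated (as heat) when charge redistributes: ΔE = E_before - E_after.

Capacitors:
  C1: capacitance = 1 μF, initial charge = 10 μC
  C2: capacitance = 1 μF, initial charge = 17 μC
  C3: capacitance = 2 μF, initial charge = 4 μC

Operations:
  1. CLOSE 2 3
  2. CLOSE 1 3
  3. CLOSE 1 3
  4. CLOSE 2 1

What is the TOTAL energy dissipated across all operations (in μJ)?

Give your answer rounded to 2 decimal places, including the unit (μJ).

Initial: C1(1μF, Q=10μC, V=10.00V), C2(1μF, Q=17μC, V=17.00V), C3(2μF, Q=4μC, V=2.00V)
Op 1: CLOSE 2-3: Q_total=21.00, C_total=3.00, V=7.00; Q2=7.00, Q3=14.00; dissipated=75.000
Op 2: CLOSE 1-3: Q_total=24.00, C_total=3.00, V=8.00; Q1=8.00, Q3=16.00; dissipated=3.000
Op 3: CLOSE 1-3: Q_total=24.00, C_total=3.00, V=8.00; Q1=8.00, Q3=16.00; dissipated=0.000
Op 4: CLOSE 2-1: Q_total=15.00, C_total=2.00, V=7.50; Q2=7.50, Q1=7.50; dissipated=0.250
Total dissipated: 78.250 μJ

Answer: 78.25 μJ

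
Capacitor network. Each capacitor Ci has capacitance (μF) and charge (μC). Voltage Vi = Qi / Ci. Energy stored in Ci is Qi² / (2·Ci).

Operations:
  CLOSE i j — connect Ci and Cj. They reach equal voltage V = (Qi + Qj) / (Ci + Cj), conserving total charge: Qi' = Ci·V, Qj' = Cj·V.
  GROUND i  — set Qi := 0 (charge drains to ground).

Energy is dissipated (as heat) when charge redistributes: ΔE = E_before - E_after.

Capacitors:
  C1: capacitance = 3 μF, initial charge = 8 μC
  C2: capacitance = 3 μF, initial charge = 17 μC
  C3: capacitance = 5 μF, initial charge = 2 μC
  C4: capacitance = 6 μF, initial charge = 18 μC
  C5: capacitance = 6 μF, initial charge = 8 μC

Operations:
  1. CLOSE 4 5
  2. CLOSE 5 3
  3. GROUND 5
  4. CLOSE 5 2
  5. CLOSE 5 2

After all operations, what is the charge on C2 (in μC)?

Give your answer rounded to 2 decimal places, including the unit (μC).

Initial: C1(3μF, Q=8μC, V=2.67V), C2(3μF, Q=17μC, V=5.67V), C3(5μF, Q=2μC, V=0.40V), C4(6μF, Q=18μC, V=3.00V), C5(6μF, Q=8μC, V=1.33V)
Op 1: CLOSE 4-5: Q_total=26.00, C_total=12.00, V=2.17; Q4=13.00, Q5=13.00; dissipated=4.167
Op 2: CLOSE 5-3: Q_total=15.00, C_total=11.00, V=1.36; Q5=8.18, Q3=6.82; dissipated=4.256
Op 3: GROUND 5: Q5=0; energy lost=5.579
Op 4: CLOSE 5-2: Q_total=17.00, C_total=9.00, V=1.89; Q5=11.33, Q2=5.67; dissipated=32.111
Op 5: CLOSE 5-2: Q_total=17.00, C_total=9.00, V=1.89; Q5=11.33, Q2=5.67; dissipated=0.000
Final charges: Q1=8.00, Q2=5.67, Q3=6.82, Q4=13.00, Q5=11.33

Answer: 5.67 μC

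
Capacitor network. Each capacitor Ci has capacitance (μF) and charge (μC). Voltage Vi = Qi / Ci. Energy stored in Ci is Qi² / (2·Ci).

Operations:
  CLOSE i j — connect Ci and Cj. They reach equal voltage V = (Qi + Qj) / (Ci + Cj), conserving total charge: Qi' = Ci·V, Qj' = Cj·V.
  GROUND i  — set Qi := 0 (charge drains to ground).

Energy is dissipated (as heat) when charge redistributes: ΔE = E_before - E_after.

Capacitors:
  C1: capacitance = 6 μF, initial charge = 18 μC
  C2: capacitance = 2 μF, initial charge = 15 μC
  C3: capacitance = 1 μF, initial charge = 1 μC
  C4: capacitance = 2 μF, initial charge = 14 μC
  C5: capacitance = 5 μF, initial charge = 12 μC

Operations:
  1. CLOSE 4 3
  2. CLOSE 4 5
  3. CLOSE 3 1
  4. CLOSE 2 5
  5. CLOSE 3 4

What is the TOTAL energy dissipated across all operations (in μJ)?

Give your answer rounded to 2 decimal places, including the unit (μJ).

Answer: 32.11 μJ

Derivation:
Initial: C1(6μF, Q=18μC, V=3.00V), C2(2μF, Q=15μC, V=7.50V), C3(1μF, Q=1μC, V=1.00V), C4(2μF, Q=14μC, V=7.00V), C5(5μF, Q=12μC, V=2.40V)
Op 1: CLOSE 4-3: Q_total=15.00, C_total=3.00, V=5.00; Q4=10.00, Q3=5.00; dissipated=12.000
Op 2: CLOSE 4-5: Q_total=22.00, C_total=7.00, V=3.14; Q4=6.29, Q5=15.71; dissipated=4.829
Op 3: CLOSE 3-1: Q_total=23.00, C_total=7.00, V=3.29; Q3=3.29, Q1=19.71; dissipated=1.714
Op 4: CLOSE 2-5: Q_total=30.71, C_total=7.00, V=4.39; Q2=8.78, Q5=21.94; dissipated=13.560
Op 5: CLOSE 3-4: Q_total=9.57, C_total=3.00, V=3.19; Q3=3.19, Q4=6.38; dissipated=0.007
Total dissipated: 32.110 μJ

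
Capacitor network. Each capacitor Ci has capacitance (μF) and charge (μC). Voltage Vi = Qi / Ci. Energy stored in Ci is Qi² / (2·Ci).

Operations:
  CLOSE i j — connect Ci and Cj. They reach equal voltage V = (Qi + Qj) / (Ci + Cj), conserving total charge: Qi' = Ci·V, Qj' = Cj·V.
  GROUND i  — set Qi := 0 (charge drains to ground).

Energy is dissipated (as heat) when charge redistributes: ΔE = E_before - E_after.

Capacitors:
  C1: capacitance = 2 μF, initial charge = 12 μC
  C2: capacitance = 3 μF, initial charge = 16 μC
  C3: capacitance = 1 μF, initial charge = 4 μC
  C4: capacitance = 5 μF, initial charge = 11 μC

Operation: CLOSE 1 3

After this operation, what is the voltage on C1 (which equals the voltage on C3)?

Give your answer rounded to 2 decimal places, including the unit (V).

Initial: C1(2μF, Q=12μC, V=6.00V), C2(3μF, Q=16μC, V=5.33V), C3(1μF, Q=4μC, V=4.00V), C4(5μF, Q=11μC, V=2.20V)
Op 1: CLOSE 1-3: Q_total=16.00, C_total=3.00, V=5.33; Q1=10.67, Q3=5.33; dissipated=1.333

Answer: 5.33 V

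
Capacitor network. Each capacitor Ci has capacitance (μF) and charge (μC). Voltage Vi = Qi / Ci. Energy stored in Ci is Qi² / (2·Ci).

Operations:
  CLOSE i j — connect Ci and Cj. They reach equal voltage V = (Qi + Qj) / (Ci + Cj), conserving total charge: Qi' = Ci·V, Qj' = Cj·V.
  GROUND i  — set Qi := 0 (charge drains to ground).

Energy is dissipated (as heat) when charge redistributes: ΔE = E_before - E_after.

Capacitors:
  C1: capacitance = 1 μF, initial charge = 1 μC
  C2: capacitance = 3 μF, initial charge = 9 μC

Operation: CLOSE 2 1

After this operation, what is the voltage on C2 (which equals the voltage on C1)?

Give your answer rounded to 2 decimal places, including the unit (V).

Answer: 2.50 V

Derivation:
Initial: C1(1μF, Q=1μC, V=1.00V), C2(3μF, Q=9μC, V=3.00V)
Op 1: CLOSE 2-1: Q_total=10.00, C_total=4.00, V=2.50; Q2=7.50, Q1=2.50; dissipated=1.500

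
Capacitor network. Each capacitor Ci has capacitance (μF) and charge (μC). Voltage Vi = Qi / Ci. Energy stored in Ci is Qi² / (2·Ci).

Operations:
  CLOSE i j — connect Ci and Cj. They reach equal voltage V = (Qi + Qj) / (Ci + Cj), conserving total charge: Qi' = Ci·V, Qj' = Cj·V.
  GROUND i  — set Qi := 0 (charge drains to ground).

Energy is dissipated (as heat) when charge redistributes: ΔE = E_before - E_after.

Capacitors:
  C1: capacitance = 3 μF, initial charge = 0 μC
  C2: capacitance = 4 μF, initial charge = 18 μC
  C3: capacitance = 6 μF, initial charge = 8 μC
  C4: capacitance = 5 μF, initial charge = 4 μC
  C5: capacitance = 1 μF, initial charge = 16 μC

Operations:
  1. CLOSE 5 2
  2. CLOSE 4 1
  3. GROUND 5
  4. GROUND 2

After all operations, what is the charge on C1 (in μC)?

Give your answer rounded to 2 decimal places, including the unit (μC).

Initial: C1(3μF, Q=0μC, V=0.00V), C2(4μF, Q=18μC, V=4.50V), C3(6μF, Q=8μC, V=1.33V), C4(5μF, Q=4μC, V=0.80V), C5(1μF, Q=16μC, V=16.00V)
Op 1: CLOSE 5-2: Q_total=34.00, C_total=5.00, V=6.80; Q5=6.80, Q2=27.20; dissipated=52.900
Op 2: CLOSE 4-1: Q_total=4.00, C_total=8.00, V=0.50; Q4=2.50, Q1=1.50; dissipated=0.600
Op 3: GROUND 5: Q5=0; energy lost=23.120
Op 4: GROUND 2: Q2=0; energy lost=92.480
Final charges: Q1=1.50, Q2=0.00, Q3=8.00, Q4=2.50, Q5=0.00

Answer: 1.50 μC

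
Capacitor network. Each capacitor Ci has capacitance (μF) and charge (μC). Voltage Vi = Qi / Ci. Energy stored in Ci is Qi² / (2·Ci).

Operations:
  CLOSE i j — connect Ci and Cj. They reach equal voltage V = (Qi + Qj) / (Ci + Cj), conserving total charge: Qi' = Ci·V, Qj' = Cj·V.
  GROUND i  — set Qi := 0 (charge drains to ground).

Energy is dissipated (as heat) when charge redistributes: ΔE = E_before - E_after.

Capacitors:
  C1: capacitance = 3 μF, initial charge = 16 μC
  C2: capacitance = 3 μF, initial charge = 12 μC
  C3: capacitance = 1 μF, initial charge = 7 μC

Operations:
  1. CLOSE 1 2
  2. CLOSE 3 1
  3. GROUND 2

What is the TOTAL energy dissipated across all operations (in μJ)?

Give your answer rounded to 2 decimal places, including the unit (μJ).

Initial: C1(3μF, Q=16μC, V=5.33V), C2(3μF, Q=12μC, V=4.00V), C3(1μF, Q=7μC, V=7.00V)
Op 1: CLOSE 1-2: Q_total=28.00, C_total=6.00, V=4.67; Q1=14.00, Q2=14.00; dissipated=1.333
Op 2: CLOSE 3-1: Q_total=21.00, C_total=4.00, V=5.25; Q3=5.25, Q1=15.75; dissipated=2.042
Op 3: GROUND 2: Q2=0; energy lost=32.667
Total dissipated: 36.042 μJ

Answer: 36.04 μJ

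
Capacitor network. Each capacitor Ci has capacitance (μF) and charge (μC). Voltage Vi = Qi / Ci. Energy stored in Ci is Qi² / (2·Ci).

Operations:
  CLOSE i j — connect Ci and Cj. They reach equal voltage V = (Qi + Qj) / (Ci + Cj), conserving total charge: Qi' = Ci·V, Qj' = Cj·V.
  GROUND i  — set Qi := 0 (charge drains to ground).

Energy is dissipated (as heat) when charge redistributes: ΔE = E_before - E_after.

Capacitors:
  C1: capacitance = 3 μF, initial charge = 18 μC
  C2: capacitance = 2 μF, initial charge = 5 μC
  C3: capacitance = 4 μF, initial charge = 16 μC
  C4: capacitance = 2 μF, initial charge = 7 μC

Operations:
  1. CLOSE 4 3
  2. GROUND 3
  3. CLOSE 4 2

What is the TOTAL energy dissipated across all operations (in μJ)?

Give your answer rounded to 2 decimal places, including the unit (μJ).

Initial: C1(3μF, Q=18μC, V=6.00V), C2(2μF, Q=5μC, V=2.50V), C3(4μF, Q=16μC, V=4.00V), C4(2μF, Q=7μC, V=3.50V)
Op 1: CLOSE 4-3: Q_total=23.00, C_total=6.00, V=3.83; Q4=7.67, Q3=15.33; dissipated=0.167
Op 2: GROUND 3: Q3=0; energy lost=29.389
Op 3: CLOSE 4-2: Q_total=12.67, C_total=4.00, V=3.17; Q4=6.33, Q2=6.33; dissipated=0.889
Total dissipated: 30.444 μJ

Answer: 30.44 μJ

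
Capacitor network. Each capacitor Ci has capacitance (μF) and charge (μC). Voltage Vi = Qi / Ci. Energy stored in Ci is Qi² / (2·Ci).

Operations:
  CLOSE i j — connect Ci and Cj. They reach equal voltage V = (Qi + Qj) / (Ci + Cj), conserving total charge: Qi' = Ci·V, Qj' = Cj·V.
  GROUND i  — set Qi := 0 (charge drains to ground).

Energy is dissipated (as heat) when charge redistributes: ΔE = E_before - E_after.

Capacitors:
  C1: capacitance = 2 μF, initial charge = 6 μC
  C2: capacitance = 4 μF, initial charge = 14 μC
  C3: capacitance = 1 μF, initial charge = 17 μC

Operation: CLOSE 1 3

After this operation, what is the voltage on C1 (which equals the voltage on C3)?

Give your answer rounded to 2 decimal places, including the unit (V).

Answer: 7.67 V

Derivation:
Initial: C1(2μF, Q=6μC, V=3.00V), C2(4μF, Q=14μC, V=3.50V), C3(1μF, Q=17μC, V=17.00V)
Op 1: CLOSE 1-3: Q_total=23.00, C_total=3.00, V=7.67; Q1=15.33, Q3=7.67; dissipated=65.333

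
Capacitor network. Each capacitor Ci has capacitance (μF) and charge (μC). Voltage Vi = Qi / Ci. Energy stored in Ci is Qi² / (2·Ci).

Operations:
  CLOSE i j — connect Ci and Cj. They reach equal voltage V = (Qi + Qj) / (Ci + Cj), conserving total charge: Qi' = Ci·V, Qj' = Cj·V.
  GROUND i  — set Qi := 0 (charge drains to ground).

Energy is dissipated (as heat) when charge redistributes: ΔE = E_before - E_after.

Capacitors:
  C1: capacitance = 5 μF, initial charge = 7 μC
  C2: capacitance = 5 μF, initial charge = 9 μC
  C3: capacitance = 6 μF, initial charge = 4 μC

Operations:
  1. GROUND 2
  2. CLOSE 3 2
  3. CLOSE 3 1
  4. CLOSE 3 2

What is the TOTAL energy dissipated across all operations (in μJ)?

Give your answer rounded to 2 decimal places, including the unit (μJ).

Initial: C1(5μF, Q=7μC, V=1.40V), C2(5μF, Q=9μC, V=1.80V), C3(6μF, Q=4μC, V=0.67V)
Op 1: GROUND 2: Q2=0; energy lost=8.100
Op 2: CLOSE 3-2: Q_total=4.00, C_total=11.00, V=0.36; Q3=2.18, Q2=1.82; dissipated=0.606
Op 3: CLOSE 3-1: Q_total=9.18, C_total=11.00, V=0.83; Q3=5.01, Q1=4.17; dissipated=1.465
Op 4: CLOSE 3-2: Q_total=6.83, C_total=11.00, V=0.62; Q3=3.72, Q2=3.10; dissipated=0.303
Total dissipated: 10.473 μJ

Answer: 10.47 μJ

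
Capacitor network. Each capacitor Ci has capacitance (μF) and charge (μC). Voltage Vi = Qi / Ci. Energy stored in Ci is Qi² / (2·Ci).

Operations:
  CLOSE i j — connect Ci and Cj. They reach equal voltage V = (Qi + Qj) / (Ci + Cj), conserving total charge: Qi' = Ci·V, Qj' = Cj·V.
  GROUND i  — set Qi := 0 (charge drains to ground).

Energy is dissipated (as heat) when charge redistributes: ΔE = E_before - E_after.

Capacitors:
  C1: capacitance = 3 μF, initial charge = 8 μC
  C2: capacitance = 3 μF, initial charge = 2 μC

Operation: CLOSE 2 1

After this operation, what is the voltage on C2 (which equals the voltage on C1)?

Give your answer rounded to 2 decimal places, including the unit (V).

Initial: C1(3μF, Q=8μC, V=2.67V), C2(3μF, Q=2μC, V=0.67V)
Op 1: CLOSE 2-1: Q_total=10.00, C_total=6.00, V=1.67; Q2=5.00, Q1=5.00; dissipated=3.000

Answer: 1.67 V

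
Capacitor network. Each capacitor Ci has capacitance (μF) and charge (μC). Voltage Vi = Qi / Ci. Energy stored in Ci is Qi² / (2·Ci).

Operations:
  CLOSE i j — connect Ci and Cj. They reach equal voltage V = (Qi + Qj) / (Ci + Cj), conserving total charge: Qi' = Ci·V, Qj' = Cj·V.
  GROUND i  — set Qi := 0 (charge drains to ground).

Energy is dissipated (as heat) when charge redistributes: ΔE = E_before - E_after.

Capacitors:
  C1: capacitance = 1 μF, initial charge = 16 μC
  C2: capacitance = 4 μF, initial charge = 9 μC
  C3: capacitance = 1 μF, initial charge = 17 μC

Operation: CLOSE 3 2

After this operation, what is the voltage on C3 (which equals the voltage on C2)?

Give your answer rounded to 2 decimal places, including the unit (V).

Initial: C1(1μF, Q=16μC, V=16.00V), C2(4μF, Q=9μC, V=2.25V), C3(1μF, Q=17μC, V=17.00V)
Op 1: CLOSE 3-2: Q_total=26.00, C_total=5.00, V=5.20; Q3=5.20, Q2=20.80; dissipated=87.025

Answer: 5.20 V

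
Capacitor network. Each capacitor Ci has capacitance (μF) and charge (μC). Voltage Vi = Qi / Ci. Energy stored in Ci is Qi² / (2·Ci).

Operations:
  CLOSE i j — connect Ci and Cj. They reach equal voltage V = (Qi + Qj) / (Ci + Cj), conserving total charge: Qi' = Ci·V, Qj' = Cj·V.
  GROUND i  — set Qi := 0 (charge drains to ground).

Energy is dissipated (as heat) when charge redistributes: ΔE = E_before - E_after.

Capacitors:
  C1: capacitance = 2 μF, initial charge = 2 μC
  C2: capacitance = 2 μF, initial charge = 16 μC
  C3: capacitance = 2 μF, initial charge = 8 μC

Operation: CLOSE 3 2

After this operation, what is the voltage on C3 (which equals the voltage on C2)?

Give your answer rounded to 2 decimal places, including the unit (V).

Answer: 6.00 V

Derivation:
Initial: C1(2μF, Q=2μC, V=1.00V), C2(2μF, Q=16μC, V=8.00V), C3(2μF, Q=8μC, V=4.00V)
Op 1: CLOSE 3-2: Q_total=24.00, C_total=4.00, V=6.00; Q3=12.00, Q2=12.00; dissipated=8.000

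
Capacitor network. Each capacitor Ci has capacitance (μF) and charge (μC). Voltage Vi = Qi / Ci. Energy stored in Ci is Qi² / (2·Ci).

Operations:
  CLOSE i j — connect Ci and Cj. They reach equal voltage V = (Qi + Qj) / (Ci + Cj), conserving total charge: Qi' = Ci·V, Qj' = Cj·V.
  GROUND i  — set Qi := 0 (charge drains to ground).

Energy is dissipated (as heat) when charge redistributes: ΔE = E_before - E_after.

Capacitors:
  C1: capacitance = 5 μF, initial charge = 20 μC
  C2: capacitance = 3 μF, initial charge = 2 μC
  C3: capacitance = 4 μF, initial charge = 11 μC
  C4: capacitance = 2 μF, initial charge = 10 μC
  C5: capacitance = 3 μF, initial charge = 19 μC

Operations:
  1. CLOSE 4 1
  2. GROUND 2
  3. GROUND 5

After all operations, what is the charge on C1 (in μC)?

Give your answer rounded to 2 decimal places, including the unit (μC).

Initial: C1(5μF, Q=20μC, V=4.00V), C2(3μF, Q=2μC, V=0.67V), C3(4μF, Q=11μC, V=2.75V), C4(2μF, Q=10μC, V=5.00V), C5(3μF, Q=19μC, V=6.33V)
Op 1: CLOSE 4-1: Q_total=30.00, C_total=7.00, V=4.29; Q4=8.57, Q1=21.43; dissipated=0.714
Op 2: GROUND 2: Q2=0; energy lost=0.667
Op 3: GROUND 5: Q5=0; energy lost=60.167
Final charges: Q1=21.43, Q2=0.00, Q3=11.00, Q4=8.57, Q5=0.00

Answer: 21.43 μC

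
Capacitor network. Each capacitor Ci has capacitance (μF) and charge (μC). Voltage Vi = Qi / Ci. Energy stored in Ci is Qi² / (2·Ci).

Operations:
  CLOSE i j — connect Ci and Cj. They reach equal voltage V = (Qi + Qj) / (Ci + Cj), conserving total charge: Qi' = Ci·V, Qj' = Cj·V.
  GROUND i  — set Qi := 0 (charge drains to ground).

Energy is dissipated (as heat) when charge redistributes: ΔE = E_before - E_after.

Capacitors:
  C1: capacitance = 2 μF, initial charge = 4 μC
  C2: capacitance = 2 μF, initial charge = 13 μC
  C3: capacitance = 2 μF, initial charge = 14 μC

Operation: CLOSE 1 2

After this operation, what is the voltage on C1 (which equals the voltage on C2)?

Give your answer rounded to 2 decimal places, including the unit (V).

Answer: 4.25 V

Derivation:
Initial: C1(2μF, Q=4μC, V=2.00V), C2(2μF, Q=13μC, V=6.50V), C3(2μF, Q=14μC, V=7.00V)
Op 1: CLOSE 1-2: Q_total=17.00, C_total=4.00, V=4.25; Q1=8.50, Q2=8.50; dissipated=10.125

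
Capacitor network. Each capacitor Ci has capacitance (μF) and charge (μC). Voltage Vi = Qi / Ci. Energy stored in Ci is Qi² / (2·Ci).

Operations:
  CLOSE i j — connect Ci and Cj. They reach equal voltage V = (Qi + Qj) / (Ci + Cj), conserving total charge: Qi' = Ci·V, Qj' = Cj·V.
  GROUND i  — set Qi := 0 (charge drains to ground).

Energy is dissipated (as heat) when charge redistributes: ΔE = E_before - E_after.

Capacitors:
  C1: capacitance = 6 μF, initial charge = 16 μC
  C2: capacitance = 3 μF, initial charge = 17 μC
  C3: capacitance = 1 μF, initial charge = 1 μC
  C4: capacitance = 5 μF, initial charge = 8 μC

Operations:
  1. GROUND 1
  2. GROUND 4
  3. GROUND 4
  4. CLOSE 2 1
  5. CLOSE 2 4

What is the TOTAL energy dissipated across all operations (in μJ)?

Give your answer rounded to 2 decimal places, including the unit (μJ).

Answer: 63.19 μJ

Derivation:
Initial: C1(6μF, Q=16μC, V=2.67V), C2(3μF, Q=17μC, V=5.67V), C3(1μF, Q=1μC, V=1.00V), C4(5μF, Q=8μC, V=1.60V)
Op 1: GROUND 1: Q1=0; energy lost=21.333
Op 2: GROUND 4: Q4=0; energy lost=6.400
Op 3: GROUND 4: Q4=0; energy lost=0.000
Op 4: CLOSE 2-1: Q_total=17.00, C_total=9.00, V=1.89; Q2=5.67, Q1=11.33; dissipated=32.111
Op 5: CLOSE 2-4: Q_total=5.67, C_total=8.00, V=0.71; Q2=2.12, Q4=3.54; dissipated=3.345
Total dissipated: 63.189 μJ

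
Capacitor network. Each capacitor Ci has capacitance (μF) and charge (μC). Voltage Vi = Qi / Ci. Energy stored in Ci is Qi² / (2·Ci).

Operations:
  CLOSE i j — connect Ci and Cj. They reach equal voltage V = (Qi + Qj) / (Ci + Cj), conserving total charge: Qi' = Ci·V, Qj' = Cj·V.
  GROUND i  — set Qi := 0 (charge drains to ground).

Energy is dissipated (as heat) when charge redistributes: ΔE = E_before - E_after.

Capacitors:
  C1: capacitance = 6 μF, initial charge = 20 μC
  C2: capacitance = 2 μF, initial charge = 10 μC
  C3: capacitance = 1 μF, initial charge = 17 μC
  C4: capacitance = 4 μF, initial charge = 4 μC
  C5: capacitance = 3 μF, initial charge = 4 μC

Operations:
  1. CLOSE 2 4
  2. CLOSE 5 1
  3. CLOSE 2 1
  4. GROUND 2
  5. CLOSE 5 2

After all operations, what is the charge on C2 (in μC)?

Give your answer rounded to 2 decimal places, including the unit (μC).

Answer: 3.20 μC

Derivation:
Initial: C1(6μF, Q=20μC, V=3.33V), C2(2μF, Q=10μC, V=5.00V), C3(1μF, Q=17μC, V=17.00V), C4(4μF, Q=4μC, V=1.00V), C5(3μF, Q=4μC, V=1.33V)
Op 1: CLOSE 2-4: Q_total=14.00, C_total=6.00, V=2.33; Q2=4.67, Q4=9.33; dissipated=10.667
Op 2: CLOSE 5-1: Q_total=24.00, C_total=9.00, V=2.67; Q5=8.00, Q1=16.00; dissipated=4.000
Op 3: CLOSE 2-1: Q_total=20.67, C_total=8.00, V=2.58; Q2=5.17, Q1=15.50; dissipated=0.083
Op 4: GROUND 2: Q2=0; energy lost=6.674
Op 5: CLOSE 5-2: Q_total=8.00, C_total=5.00, V=1.60; Q5=4.80, Q2=3.20; dissipated=4.267
Final charges: Q1=15.50, Q2=3.20, Q3=17.00, Q4=9.33, Q5=4.80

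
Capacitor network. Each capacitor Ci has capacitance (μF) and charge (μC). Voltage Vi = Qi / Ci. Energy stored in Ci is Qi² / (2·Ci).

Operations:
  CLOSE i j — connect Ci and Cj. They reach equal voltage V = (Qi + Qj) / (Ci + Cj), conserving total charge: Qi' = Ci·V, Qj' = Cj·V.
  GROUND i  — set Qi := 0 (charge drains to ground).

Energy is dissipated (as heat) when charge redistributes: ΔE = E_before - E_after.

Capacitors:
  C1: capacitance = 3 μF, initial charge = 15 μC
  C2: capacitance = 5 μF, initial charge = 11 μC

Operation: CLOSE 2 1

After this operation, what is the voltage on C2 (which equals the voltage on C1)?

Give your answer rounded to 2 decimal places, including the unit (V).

Initial: C1(3μF, Q=15μC, V=5.00V), C2(5μF, Q=11μC, V=2.20V)
Op 1: CLOSE 2-1: Q_total=26.00, C_total=8.00, V=3.25; Q2=16.25, Q1=9.75; dissipated=7.350

Answer: 3.25 V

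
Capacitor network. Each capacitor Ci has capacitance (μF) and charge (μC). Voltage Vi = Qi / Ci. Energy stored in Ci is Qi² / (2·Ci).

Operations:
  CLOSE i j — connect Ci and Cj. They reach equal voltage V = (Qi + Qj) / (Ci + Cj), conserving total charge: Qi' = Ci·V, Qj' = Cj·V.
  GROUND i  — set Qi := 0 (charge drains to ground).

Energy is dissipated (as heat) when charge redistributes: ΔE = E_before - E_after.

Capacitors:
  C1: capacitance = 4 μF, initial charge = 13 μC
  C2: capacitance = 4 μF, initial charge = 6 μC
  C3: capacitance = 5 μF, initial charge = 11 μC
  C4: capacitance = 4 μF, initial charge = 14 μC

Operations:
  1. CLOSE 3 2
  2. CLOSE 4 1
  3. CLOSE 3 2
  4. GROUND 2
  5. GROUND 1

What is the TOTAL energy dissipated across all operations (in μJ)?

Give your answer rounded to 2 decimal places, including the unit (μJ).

Answer: 30.52 μJ

Derivation:
Initial: C1(4μF, Q=13μC, V=3.25V), C2(4μF, Q=6μC, V=1.50V), C3(5μF, Q=11μC, V=2.20V), C4(4μF, Q=14μC, V=3.50V)
Op 1: CLOSE 3-2: Q_total=17.00, C_total=9.00, V=1.89; Q3=9.44, Q2=7.56; dissipated=0.544
Op 2: CLOSE 4-1: Q_total=27.00, C_total=8.00, V=3.38; Q4=13.50, Q1=13.50; dissipated=0.062
Op 3: CLOSE 3-2: Q_total=17.00, C_total=9.00, V=1.89; Q3=9.44, Q2=7.56; dissipated=0.000
Op 4: GROUND 2: Q2=0; energy lost=7.136
Op 5: GROUND 1: Q1=0; energy lost=22.781
Total dissipated: 30.524 μJ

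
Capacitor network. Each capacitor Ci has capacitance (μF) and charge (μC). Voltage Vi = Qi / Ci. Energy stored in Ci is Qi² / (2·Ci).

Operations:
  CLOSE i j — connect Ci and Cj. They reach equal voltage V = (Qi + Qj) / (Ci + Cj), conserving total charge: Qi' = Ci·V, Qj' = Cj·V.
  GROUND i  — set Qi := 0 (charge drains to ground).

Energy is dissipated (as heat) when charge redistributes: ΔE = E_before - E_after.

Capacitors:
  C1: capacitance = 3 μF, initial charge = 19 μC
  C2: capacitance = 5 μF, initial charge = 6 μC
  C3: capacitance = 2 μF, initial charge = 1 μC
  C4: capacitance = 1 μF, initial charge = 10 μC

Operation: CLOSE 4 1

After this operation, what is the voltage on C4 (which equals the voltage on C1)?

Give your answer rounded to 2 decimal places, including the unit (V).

Initial: C1(3μF, Q=19μC, V=6.33V), C2(5μF, Q=6μC, V=1.20V), C3(2μF, Q=1μC, V=0.50V), C4(1μF, Q=10μC, V=10.00V)
Op 1: CLOSE 4-1: Q_total=29.00, C_total=4.00, V=7.25; Q4=7.25, Q1=21.75; dissipated=5.042

Answer: 7.25 V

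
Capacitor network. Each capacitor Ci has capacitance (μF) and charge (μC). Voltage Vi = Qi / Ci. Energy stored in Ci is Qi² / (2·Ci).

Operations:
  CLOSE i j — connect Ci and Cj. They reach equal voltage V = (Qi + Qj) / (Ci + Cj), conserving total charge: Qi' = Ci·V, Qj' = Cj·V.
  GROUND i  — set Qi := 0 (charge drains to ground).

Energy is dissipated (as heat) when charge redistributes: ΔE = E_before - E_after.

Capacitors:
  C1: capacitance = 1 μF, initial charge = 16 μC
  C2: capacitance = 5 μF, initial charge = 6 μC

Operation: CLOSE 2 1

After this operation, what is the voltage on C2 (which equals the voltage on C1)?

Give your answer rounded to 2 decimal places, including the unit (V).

Answer: 3.67 V

Derivation:
Initial: C1(1μF, Q=16μC, V=16.00V), C2(5μF, Q=6μC, V=1.20V)
Op 1: CLOSE 2-1: Q_total=22.00, C_total=6.00, V=3.67; Q2=18.33, Q1=3.67; dissipated=91.267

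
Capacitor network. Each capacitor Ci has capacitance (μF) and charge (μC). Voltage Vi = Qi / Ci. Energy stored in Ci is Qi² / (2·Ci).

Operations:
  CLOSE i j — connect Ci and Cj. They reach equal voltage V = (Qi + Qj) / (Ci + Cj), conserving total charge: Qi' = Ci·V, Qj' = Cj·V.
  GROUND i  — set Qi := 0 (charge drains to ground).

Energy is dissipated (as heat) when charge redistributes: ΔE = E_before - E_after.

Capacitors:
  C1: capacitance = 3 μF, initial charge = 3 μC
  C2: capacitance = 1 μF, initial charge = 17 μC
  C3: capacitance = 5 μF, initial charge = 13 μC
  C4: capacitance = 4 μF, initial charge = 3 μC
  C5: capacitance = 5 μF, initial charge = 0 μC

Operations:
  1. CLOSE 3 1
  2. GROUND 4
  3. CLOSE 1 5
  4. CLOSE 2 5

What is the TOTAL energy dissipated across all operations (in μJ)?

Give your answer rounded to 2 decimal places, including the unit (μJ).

Answer: 117.30 μJ

Derivation:
Initial: C1(3μF, Q=3μC, V=1.00V), C2(1μF, Q=17μC, V=17.00V), C3(5μF, Q=13μC, V=2.60V), C4(4μF, Q=3μC, V=0.75V), C5(5μF, Q=0μC, V=0.00V)
Op 1: CLOSE 3-1: Q_total=16.00, C_total=8.00, V=2.00; Q3=10.00, Q1=6.00; dissipated=2.400
Op 2: GROUND 4: Q4=0; energy lost=1.125
Op 3: CLOSE 1-5: Q_total=6.00, C_total=8.00, V=0.75; Q1=2.25, Q5=3.75; dissipated=3.750
Op 4: CLOSE 2-5: Q_total=20.75, C_total=6.00, V=3.46; Q2=3.46, Q5=17.29; dissipated=110.026
Total dissipated: 117.301 μJ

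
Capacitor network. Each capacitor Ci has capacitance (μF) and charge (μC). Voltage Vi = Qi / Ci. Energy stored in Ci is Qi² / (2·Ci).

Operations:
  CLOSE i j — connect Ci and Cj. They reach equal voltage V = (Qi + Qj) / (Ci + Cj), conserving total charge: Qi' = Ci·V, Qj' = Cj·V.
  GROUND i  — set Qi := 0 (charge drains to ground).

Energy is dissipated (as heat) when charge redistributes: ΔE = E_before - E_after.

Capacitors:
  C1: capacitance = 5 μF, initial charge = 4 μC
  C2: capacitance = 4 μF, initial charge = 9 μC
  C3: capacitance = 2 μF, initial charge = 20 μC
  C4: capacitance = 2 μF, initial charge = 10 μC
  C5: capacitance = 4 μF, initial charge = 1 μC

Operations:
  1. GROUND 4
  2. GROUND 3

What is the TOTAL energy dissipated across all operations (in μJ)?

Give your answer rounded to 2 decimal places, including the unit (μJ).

Initial: C1(5μF, Q=4μC, V=0.80V), C2(4μF, Q=9μC, V=2.25V), C3(2μF, Q=20μC, V=10.00V), C4(2μF, Q=10μC, V=5.00V), C5(4μF, Q=1μC, V=0.25V)
Op 1: GROUND 4: Q4=0; energy lost=25.000
Op 2: GROUND 3: Q3=0; energy lost=100.000
Total dissipated: 125.000 μJ

Answer: 125.00 μJ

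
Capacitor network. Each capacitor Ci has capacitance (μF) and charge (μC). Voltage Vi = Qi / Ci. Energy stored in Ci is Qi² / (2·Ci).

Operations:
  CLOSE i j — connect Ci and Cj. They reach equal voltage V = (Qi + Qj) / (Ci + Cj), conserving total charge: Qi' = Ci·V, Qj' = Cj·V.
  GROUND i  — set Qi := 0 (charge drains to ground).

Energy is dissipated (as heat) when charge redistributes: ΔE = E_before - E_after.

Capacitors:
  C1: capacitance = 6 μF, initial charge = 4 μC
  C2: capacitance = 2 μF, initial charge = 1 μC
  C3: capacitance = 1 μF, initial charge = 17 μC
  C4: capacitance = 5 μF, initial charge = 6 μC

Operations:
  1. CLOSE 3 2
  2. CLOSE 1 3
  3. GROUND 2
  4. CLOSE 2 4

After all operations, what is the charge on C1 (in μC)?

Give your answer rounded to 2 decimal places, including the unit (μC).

Initial: C1(6μF, Q=4μC, V=0.67V), C2(2μF, Q=1μC, V=0.50V), C3(1μF, Q=17μC, V=17.00V), C4(5μF, Q=6μC, V=1.20V)
Op 1: CLOSE 3-2: Q_total=18.00, C_total=3.00, V=6.00; Q3=6.00, Q2=12.00; dissipated=90.750
Op 2: CLOSE 1-3: Q_total=10.00, C_total=7.00, V=1.43; Q1=8.57, Q3=1.43; dissipated=12.190
Op 3: GROUND 2: Q2=0; energy lost=36.000
Op 4: CLOSE 2-4: Q_total=6.00, C_total=7.00, V=0.86; Q2=1.71, Q4=4.29; dissipated=1.029
Final charges: Q1=8.57, Q2=1.71, Q3=1.43, Q4=4.29

Answer: 8.57 μC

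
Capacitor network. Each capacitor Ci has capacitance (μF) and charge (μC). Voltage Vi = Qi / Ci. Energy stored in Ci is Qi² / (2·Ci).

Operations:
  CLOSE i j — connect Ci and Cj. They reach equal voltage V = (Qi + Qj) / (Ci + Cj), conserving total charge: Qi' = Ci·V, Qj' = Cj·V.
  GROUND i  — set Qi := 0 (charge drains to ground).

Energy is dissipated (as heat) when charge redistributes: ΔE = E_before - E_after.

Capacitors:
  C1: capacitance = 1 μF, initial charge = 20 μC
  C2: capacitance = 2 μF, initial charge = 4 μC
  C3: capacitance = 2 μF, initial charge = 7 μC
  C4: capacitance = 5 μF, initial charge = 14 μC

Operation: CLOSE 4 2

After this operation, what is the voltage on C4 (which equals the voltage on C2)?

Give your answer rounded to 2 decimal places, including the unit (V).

Answer: 2.57 V

Derivation:
Initial: C1(1μF, Q=20μC, V=20.00V), C2(2μF, Q=4μC, V=2.00V), C3(2μF, Q=7μC, V=3.50V), C4(5μF, Q=14μC, V=2.80V)
Op 1: CLOSE 4-2: Q_total=18.00, C_total=7.00, V=2.57; Q4=12.86, Q2=5.14; dissipated=0.457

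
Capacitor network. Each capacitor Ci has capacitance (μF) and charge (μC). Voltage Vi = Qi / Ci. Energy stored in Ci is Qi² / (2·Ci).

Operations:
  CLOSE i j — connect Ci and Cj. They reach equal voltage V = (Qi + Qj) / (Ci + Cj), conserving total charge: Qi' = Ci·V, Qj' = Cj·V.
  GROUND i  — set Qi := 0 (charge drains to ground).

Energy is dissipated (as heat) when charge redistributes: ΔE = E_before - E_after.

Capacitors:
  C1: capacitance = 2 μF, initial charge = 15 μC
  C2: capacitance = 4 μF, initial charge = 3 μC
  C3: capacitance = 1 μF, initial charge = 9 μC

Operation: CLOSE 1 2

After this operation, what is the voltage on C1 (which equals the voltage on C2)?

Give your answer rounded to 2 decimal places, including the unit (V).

Initial: C1(2μF, Q=15μC, V=7.50V), C2(4μF, Q=3μC, V=0.75V), C3(1μF, Q=9μC, V=9.00V)
Op 1: CLOSE 1-2: Q_total=18.00, C_total=6.00, V=3.00; Q1=6.00, Q2=12.00; dissipated=30.375

Answer: 3.00 V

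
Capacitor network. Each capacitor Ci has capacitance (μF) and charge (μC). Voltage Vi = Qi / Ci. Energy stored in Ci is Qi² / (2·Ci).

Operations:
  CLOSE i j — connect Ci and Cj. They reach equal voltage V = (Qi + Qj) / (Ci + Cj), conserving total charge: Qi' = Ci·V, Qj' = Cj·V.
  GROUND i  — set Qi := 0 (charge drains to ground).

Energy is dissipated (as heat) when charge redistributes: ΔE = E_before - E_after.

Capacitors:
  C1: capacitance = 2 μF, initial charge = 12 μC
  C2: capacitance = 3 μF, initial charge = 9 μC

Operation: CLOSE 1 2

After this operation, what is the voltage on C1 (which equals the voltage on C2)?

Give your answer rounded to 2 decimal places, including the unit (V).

Answer: 4.20 V

Derivation:
Initial: C1(2μF, Q=12μC, V=6.00V), C2(3μF, Q=9μC, V=3.00V)
Op 1: CLOSE 1-2: Q_total=21.00, C_total=5.00, V=4.20; Q1=8.40, Q2=12.60; dissipated=5.400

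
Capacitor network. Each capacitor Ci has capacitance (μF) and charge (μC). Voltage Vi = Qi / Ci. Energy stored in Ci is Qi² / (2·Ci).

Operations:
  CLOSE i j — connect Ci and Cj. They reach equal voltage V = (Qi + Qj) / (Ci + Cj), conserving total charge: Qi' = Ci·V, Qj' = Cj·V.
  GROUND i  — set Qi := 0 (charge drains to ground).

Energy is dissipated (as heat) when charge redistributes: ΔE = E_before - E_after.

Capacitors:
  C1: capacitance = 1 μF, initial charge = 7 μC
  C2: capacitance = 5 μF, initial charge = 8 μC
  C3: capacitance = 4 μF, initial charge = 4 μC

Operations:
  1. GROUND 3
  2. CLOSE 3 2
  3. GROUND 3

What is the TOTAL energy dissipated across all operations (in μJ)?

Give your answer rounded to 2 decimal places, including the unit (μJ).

Initial: C1(1μF, Q=7μC, V=7.00V), C2(5μF, Q=8μC, V=1.60V), C3(4μF, Q=4μC, V=1.00V)
Op 1: GROUND 3: Q3=0; energy lost=2.000
Op 2: CLOSE 3-2: Q_total=8.00, C_total=9.00, V=0.89; Q3=3.56, Q2=4.44; dissipated=2.844
Op 3: GROUND 3: Q3=0; energy lost=1.580
Total dissipated: 6.425 μJ

Answer: 6.42 μJ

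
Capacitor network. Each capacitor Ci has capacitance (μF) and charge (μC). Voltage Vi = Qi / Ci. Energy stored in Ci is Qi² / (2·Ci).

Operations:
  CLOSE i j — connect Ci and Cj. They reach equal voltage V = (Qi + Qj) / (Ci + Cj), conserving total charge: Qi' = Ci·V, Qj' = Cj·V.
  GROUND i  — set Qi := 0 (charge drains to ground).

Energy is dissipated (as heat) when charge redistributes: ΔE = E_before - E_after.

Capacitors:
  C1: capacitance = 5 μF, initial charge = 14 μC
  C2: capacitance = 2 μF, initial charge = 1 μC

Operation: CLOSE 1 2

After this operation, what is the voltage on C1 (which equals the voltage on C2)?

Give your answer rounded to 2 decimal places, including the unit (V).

Initial: C1(5μF, Q=14μC, V=2.80V), C2(2μF, Q=1μC, V=0.50V)
Op 1: CLOSE 1-2: Q_total=15.00, C_total=7.00, V=2.14; Q1=10.71, Q2=4.29; dissipated=3.779

Answer: 2.14 V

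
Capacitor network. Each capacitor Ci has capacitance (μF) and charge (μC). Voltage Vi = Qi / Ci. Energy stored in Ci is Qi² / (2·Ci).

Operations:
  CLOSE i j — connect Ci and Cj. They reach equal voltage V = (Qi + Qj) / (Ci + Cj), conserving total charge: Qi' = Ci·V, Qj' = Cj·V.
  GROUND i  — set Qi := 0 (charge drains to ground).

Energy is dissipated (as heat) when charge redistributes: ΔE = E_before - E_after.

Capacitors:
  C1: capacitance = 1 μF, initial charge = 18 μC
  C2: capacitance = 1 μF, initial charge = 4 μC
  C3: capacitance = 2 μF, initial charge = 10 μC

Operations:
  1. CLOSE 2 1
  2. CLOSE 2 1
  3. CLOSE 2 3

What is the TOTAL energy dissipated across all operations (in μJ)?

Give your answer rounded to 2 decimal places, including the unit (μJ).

Initial: C1(1μF, Q=18μC, V=18.00V), C2(1μF, Q=4μC, V=4.00V), C3(2μF, Q=10μC, V=5.00V)
Op 1: CLOSE 2-1: Q_total=22.00, C_total=2.00, V=11.00; Q2=11.00, Q1=11.00; dissipated=49.000
Op 2: CLOSE 2-1: Q_total=22.00, C_total=2.00, V=11.00; Q2=11.00, Q1=11.00; dissipated=0.000
Op 3: CLOSE 2-3: Q_total=21.00, C_total=3.00, V=7.00; Q2=7.00, Q3=14.00; dissipated=12.000
Total dissipated: 61.000 μJ

Answer: 61.00 μJ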